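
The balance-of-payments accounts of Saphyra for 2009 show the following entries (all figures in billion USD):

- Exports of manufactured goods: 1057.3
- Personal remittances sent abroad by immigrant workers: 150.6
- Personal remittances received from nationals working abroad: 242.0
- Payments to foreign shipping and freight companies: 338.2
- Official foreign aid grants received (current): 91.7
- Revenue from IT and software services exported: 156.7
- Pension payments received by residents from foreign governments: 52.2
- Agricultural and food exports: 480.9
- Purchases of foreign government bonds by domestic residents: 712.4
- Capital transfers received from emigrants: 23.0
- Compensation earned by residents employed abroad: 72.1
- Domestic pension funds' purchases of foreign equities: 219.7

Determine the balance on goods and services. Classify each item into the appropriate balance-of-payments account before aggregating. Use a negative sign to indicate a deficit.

1356.7

Goods: 1057.3 + 480.9 = 1538.2
Services: 156.7 - 338.2 = -181.5
Trade balance = 1538.2 + (-181.5) = 1356.7
(Excluded from the trade balance — secondary income: personal remittances sent abroad by immigrant workers 150.6, personal remittances received from nationals working abroad 242.0, official foreign aid grants received (current) 91.7, pension payments received by residents from foreign governments 52.2; financial account: purchases of foreign government bonds by domestic residents 712.4, domestic pension funds' purchases of foreign equities 219.7; capital account: capital transfers received from emigrants 23.0; primary income: compensation earned by residents employed abroad 72.1.)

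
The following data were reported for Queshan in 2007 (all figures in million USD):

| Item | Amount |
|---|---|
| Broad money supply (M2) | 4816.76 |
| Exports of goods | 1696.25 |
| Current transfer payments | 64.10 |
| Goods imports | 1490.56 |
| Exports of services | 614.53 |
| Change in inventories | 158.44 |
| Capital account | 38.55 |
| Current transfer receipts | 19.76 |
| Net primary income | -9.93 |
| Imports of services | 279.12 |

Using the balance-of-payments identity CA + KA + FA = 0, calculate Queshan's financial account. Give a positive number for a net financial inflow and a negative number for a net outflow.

-525.38

Goods balance = 1696.25 - 1490.56 = 205.69
Services balance = 614.53 - 279.12 = 335.41
Trade balance (goods + services) = 205.69 + 335.41 = 541.10
Net primary income = -9.93
Net secondary income = 19.76 - 64.10 = -44.34
Current account = 541.10 + (-9.93) + (-44.34) = 486.83
Financial account = -(486.83 + 38.55) = -525.38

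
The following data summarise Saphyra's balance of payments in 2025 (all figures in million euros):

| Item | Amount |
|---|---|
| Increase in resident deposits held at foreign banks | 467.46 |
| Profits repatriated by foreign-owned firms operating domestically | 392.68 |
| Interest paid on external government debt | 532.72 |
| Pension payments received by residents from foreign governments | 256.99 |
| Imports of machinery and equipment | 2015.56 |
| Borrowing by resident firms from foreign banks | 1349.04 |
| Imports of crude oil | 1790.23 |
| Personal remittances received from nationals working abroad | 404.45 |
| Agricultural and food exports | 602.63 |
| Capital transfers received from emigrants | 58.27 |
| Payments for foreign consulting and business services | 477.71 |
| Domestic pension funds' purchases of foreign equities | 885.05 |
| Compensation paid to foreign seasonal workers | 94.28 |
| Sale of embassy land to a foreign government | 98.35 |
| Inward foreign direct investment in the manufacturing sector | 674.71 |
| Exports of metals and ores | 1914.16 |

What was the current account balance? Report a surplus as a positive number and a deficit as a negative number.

-2124.95

Goods: -2015.56 + 1914.16 - 1790.23 + 602.63 = -1289.00
Services: -477.71
Primary income: -94.28 - 392.68 - 532.72 = -1019.68
Secondary income: 404.45 + 256.99 = 661.44
Current account = (-1289.00) + (-477.71) + (-1019.68) + 661.44 = -2124.95
(Excluded from the current account — financial account: increase in resident deposits held at foreign banks 467.46, borrowing by resident firms from foreign banks 1349.04, domestic pension funds' purchases of foreign equities 885.05, inward foreign direct investment in the manufacturing sector 674.71; capital account: capital transfers received from emigrants 58.27, sale of embassy land to a foreign government 98.35.)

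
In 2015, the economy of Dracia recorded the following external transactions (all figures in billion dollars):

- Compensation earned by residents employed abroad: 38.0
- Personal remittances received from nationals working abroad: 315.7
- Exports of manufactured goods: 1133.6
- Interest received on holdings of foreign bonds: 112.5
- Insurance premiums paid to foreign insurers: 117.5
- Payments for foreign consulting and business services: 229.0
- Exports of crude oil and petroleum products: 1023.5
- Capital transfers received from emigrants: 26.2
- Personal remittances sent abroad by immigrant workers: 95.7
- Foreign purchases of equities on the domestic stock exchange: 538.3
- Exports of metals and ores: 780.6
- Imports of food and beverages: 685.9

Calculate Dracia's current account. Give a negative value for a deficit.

Goods: -685.9 + 1133.6 + 780.6 + 1023.5 = 2251.8
Services: -117.5 - 229.0 = -346.5
Primary income: 112.5 + 38.0 = 150.5
Secondary income: -95.7 + 315.7 = 220.0
Current account = 2251.8 + (-346.5) + 150.5 + 220.0 = 2275.8
(Excluded from the current account — capital account: capital transfers received from emigrants 26.2; financial account: foreign purchases of equities on the domestic stock exchange 538.3.)

2275.8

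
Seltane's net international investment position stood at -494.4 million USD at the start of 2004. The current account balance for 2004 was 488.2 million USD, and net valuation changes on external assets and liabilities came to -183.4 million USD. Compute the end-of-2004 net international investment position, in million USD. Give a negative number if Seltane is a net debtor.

Change in NIIP = current account + net valuation change = 488.2 + (-183.4) = 304.8
End-of-year NIIP = -494.4 + 304.8 = -189.6

-189.6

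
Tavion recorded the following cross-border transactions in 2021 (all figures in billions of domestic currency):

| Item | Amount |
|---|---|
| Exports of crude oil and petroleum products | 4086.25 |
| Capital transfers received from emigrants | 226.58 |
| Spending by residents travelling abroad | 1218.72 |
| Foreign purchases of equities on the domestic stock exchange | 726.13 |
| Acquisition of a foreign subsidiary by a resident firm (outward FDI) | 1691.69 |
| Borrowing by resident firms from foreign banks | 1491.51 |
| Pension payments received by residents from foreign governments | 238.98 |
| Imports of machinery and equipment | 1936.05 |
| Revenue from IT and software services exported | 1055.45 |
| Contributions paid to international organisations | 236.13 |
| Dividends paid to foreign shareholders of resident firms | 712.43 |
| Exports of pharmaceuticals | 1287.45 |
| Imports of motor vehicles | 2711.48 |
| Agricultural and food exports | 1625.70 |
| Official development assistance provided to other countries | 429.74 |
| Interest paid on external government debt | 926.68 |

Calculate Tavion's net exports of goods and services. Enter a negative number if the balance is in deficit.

Goods: 4086.25 - 1936.05 + 1287.45 - 2711.48 + 1625.70 = 2351.87
Services: -1218.72 + 1055.45 = -163.27
Trade balance = 2351.87 + (-163.27) = 2188.60
(Excluded from the trade balance — capital account: capital transfers received from emigrants 226.58; financial account: foreign purchases of equities on the domestic stock exchange 726.13, acquisition of a foreign subsidiary by a resident firm (outward FDI) 1691.69, borrowing by resident firms from foreign banks 1491.51; secondary income: pension payments received by residents from foreign governments 238.98, contributions paid to international organisations 236.13, official development assistance provided to other countries 429.74; primary income: dividends paid to foreign shareholders of resident firms 712.43, interest paid on external government debt 926.68.)

2188.60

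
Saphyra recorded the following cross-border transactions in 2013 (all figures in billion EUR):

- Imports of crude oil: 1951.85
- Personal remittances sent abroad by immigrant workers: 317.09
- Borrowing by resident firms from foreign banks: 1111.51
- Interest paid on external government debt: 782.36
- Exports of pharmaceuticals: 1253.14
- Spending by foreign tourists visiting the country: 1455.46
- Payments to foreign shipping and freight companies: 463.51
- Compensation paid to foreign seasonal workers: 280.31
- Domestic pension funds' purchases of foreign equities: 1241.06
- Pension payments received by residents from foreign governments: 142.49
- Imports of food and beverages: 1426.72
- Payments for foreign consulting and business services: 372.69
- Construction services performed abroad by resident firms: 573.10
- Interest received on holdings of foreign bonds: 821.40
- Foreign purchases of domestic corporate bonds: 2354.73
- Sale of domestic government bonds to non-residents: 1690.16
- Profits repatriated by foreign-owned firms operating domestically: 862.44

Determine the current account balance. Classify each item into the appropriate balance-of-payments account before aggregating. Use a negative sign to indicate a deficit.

-2211.38

Goods: -1951.85 - 1426.72 + 1253.14 = -2125.43
Services: 573.10 - 463.51 + 1455.46 - 372.69 = 1192.36
Primary income: -280.31 + 821.40 - 862.44 - 782.36 = -1103.71
Secondary income: 142.49 - 317.09 = -174.60
Current account = (-2125.43) + 1192.36 + (-1103.71) + (-174.60) = -2211.38
(Excluded from the current account — financial account: borrowing by resident firms from foreign banks 1111.51, domestic pension funds' purchases of foreign equities 1241.06, foreign purchases of domestic corporate bonds 2354.73, sale of domestic government bonds to non-residents 1690.16.)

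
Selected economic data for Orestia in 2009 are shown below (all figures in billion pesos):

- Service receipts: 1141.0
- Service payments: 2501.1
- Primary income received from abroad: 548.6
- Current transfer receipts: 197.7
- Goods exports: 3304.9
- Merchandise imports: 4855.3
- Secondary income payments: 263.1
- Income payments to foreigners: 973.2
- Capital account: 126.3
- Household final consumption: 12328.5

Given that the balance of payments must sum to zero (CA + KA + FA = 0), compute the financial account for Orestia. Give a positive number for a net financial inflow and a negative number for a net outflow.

3274.2

Goods balance = 3304.9 - 4855.3 = -1550.4
Services balance = 1141.0 - 2501.1 = -1360.1
Trade balance (goods + services) = -1550.4 + (-1360.1) = -2910.5
Net primary income = 548.6 - 973.2 = -424.6
Net secondary income = 197.7 - 263.1 = -65.4
Current account = -2910.5 + (-424.6) + (-65.4) = -3400.5
Financial account = -(-3400.5 + 126.3) = 3274.2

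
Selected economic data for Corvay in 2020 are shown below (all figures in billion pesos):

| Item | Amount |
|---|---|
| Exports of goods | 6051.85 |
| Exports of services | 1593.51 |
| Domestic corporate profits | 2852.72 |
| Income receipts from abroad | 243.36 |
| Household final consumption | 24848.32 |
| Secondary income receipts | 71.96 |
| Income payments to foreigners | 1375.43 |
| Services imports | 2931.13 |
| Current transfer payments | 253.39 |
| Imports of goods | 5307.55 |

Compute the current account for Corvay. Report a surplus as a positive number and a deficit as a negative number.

Goods balance = 6051.85 - 5307.55 = 744.30
Services balance = 1593.51 - 2931.13 = -1337.62
Trade balance (goods + services) = 744.30 + (-1337.62) = -593.32
Net primary income = 243.36 - 1375.43 = -1132.07
Net secondary income = 71.96 - 253.39 = -181.43
Current account = -593.32 + (-1132.07) + (-181.43) = -1906.82

-1906.82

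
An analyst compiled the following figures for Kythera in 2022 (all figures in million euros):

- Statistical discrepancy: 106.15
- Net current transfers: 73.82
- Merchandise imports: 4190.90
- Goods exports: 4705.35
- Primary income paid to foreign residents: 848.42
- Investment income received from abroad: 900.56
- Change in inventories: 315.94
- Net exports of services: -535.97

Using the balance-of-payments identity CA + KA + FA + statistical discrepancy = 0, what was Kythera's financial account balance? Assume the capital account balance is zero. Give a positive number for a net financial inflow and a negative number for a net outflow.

-210.59

Goods balance = 4705.35 - 4190.90 = 514.45
Services balance = -535.97
Trade balance (goods + services) = 514.45 + (-535.97) = -21.52
Net primary income = 900.56 - 848.42 = 52.14
Net secondary income = 73.82
Current account = -21.52 + 52.14 + 73.82 = 104.44
Financial account = -(104.44 + 106.15) = -210.59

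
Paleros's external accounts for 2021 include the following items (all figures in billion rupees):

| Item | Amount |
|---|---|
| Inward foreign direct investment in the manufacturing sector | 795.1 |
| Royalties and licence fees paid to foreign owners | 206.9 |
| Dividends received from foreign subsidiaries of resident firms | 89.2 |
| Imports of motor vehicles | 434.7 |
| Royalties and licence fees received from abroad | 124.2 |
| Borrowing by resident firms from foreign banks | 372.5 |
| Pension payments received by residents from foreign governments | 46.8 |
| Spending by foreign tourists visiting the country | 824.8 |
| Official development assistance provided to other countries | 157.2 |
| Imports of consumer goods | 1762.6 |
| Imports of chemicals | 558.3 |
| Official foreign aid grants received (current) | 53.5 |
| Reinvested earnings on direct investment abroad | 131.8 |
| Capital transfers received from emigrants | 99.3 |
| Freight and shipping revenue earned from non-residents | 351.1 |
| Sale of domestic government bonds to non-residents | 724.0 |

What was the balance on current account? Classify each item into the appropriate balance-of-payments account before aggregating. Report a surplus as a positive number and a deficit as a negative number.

-1498.3

Goods: -1762.6 - 558.3 - 434.7 = -2755.6
Services: 824.8 - 206.9 + 124.2 + 351.1 = 1093.2
Primary income: 131.8 + 89.2 = 221.0
Secondary income: 46.8 - 157.2 + 53.5 = -56.9
Current account = (-2755.6) + 1093.2 + 221.0 + (-56.9) = -1498.3
(Excluded from the current account — financial account: inward foreign direct investment in the manufacturing sector 795.1, borrowing by resident firms from foreign banks 372.5, sale of domestic government bonds to non-residents 724.0; capital account: capital transfers received from emigrants 99.3.)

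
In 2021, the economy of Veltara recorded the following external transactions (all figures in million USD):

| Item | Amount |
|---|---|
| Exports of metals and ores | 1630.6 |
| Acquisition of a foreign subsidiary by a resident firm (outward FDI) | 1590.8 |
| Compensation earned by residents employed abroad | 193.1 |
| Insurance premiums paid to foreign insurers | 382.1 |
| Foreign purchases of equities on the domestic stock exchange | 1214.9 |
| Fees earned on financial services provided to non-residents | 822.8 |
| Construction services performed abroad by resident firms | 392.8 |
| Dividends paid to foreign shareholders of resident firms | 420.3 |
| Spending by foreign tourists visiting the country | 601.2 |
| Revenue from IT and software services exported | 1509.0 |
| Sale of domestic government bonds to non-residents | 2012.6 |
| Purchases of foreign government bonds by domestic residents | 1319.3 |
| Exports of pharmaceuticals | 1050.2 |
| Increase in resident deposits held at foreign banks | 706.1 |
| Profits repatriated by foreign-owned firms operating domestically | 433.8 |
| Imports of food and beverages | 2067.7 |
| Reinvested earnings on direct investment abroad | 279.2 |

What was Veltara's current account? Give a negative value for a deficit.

Goods: 1050.2 - 2067.7 + 1630.6 = 613.1
Services: -382.1 + 822.8 + 392.8 + 601.2 + 1509.0 = 2943.7
Primary income: -420.3 + 193.1 + 279.2 - 433.8 = -381.8
Current account = 613.1 + 2943.7 + (-381.8) = 3175.0
(Excluded from the current account — financial account: acquisition of a foreign subsidiary by a resident firm (outward FDI) 1590.8, foreign purchases of equities on the domestic stock exchange 1214.9, sale of domestic government bonds to non-residents 2012.6, purchases of foreign government bonds by domestic residents 1319.3, increase in resident deposits held at foreign banks 706.1.)

3175.0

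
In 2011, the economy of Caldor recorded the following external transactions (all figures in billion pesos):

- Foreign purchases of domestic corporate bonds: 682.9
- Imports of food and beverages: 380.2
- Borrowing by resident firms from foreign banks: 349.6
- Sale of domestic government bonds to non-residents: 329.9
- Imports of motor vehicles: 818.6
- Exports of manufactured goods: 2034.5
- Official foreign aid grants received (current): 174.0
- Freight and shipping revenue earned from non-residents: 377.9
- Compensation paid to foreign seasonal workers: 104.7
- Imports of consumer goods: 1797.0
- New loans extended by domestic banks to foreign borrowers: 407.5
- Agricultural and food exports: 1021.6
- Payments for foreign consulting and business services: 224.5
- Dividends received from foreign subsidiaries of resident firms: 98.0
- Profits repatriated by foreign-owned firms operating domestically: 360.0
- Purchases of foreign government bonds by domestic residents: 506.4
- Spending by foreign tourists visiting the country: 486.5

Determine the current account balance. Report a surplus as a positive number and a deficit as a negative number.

Goods: 1021.6 + 2034.5 - 1797.0 - 380.2 - 818.6 = 60.3
Services: 377.9 + 486.5 - 224.5 = 639.9
Primary income: -104.7 + 98.0 - 360.0 = -366.7
Secondary income: 174.0
Current account = 60.3 + 639.9 + (-366.7) + 174.0 = 507.5
(Excluded from the current account — financial account: foreign purchases of domestic corporate bonds 682.9, borrowing by resident firms from foreign banks 349.6, sale of domestic government bonds to non-residents 329.9, new loans extended by domestic banks to foreign borrowers 407.5, purchases of foreign government bonds by domestic residents 506.4.)

507.5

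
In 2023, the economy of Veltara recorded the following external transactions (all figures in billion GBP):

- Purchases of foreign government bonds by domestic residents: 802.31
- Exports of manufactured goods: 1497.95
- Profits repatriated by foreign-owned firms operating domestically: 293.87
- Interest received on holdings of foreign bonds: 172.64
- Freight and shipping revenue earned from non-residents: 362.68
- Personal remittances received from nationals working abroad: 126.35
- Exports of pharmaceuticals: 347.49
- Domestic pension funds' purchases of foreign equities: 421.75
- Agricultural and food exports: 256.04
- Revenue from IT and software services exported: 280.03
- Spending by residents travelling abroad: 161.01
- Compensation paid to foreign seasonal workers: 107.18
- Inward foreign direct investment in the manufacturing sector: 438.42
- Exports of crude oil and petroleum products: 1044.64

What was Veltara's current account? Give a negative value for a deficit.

3525.76

Goods: 1044.64 + 347.49 + 256.04 + 1497.95 = 3146.12
Services: 280.03 - 161.01 + 362.68 = 481.70
Primary income: -293.87 + 172.64 - 107.18 = -228.41
Secondary income: 126.35
Current account = 3146.12 + 481.70 + (-228.41) + 126.35 = 3525.76
(Excluded from the current account — financial account: purchases of foreign government bonds by domestic residents 802.31, domestic pension funds' purchases of foreign equities 421.75, inward foreign direct investment in the manufacturing sector 438.42.)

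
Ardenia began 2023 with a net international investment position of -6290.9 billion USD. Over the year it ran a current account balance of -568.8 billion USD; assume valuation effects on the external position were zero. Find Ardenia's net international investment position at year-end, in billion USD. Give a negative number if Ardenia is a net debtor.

-6859.7

With no valuation effects, change in NIIP = current account = -568.8
End-of-year NIIP = -6290.9 + (-568.8) = -6859.7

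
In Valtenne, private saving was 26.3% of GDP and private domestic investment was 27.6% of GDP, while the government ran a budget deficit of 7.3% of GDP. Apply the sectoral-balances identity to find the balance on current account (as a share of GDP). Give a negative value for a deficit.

By the sectoral-balances identity, CA = (S_private - I) + (T - G).
Private balance = 26.3 - 27.6 = -1.3
Government balance (T - G) = -7.3
CA = -1.3 + (-7.3) = -8.6

-8.6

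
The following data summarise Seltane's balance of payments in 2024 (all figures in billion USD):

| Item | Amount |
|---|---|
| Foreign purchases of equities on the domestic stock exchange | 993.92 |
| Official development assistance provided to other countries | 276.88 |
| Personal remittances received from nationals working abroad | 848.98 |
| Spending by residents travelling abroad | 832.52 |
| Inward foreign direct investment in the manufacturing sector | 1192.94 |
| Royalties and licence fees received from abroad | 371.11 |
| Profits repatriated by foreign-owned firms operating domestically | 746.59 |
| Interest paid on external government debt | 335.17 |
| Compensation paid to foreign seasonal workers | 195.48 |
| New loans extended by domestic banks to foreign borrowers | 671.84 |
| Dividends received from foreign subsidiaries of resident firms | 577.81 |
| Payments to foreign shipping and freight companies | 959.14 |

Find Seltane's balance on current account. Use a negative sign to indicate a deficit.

-1547.88

Services: 371.11 - 959.14 - 832.52 = -1420.55
Primary income: -335.17 + 577.81 - 195.48 - 746.59 = -699.43
Secondary income: -276.88 + 848.98 = 572.10
Current account = (-1420.55) + (-699.43) + 572.10 = -1547.88
(Excluded from the current account — financial account: foreign purchases of equities on the domestic stock exchange 993.92, inward foreign direct investment in the manufacturing sector 1192.94, new loans extended by domestic banks to foreign borrowers 671.84.)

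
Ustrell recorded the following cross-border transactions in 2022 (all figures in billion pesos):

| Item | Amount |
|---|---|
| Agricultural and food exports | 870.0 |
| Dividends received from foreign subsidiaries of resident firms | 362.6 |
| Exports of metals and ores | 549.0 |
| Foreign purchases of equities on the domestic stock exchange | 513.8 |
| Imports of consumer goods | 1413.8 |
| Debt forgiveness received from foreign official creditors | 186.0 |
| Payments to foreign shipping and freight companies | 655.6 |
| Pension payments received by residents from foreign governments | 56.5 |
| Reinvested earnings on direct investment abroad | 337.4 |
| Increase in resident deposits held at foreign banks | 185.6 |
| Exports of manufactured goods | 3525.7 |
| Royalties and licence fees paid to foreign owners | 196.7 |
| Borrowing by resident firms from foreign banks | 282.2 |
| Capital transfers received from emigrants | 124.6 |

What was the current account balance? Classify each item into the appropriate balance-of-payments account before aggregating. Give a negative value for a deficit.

Goods: -1413.8 + 549.0 + 870.0 + 3525.7 = 3530.9
Services: -196.7 - 655.6 = -852.3
Primary income: 362.6 + 337.4 = 700.0
Secondary income: 56.5
Current account = 3530.9 + (-852.3) + 700.0 + 56.5 = 3435.1
(Excluded from the current account — financial account: foreign purchases of equities on the domestic stock exchange 513.8, increase in resident deposits held at foreign banks 185.6, borrowing by resident firms from foreign banks 282.2; capital account: debt forgiveness received from foreign official creditors 186.0, capital transfers received from emigrants 124.6.)

3435.1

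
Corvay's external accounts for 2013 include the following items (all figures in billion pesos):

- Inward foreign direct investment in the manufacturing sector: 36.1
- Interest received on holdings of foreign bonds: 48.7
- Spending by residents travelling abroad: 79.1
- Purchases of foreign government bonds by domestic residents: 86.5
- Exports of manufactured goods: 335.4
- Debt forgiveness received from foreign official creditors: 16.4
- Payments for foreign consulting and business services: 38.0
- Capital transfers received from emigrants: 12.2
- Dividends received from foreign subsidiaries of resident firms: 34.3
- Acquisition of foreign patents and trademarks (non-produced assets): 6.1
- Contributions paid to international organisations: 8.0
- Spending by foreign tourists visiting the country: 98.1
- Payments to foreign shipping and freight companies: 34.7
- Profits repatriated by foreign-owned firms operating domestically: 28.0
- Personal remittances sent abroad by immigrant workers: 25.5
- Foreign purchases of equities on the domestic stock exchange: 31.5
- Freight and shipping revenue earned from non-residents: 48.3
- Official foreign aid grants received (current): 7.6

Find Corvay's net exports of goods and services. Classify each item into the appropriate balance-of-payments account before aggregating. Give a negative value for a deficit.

Goods: 335.4
Services: -38.0 - 34.7 - 79.1 + 48.3 + 98.1 = -5.4
Trade balance = 335.4 + (-5.4) = 330.0
(Excluded from the trade balance — financial account: inward foreign direct investment in the manufacturing sector 36.1, purchases of foreign government bonds by domestic residents 86.5, foreign purchases of equities on the domestic stock exchange 31.5; primary income: interest received on holdings of foreign bonds 48.7, dividends received from foreign subsidiaries of resident firms 34.3, profits repatriated by foreign-owned firms operating domestically 28.0; capital account: debt forgiveness received from foreign official creditors 16.4, capital transfers received from emigrants 12.2, acquisition of foreign patents and trademarks (non-produced assets) 6.1; secondary income: contributions paid to international organisations 8.0, personal remittances sent abroad by immigrant workers 25.5, official foreign aid grants received (current) 7.6.)

330.0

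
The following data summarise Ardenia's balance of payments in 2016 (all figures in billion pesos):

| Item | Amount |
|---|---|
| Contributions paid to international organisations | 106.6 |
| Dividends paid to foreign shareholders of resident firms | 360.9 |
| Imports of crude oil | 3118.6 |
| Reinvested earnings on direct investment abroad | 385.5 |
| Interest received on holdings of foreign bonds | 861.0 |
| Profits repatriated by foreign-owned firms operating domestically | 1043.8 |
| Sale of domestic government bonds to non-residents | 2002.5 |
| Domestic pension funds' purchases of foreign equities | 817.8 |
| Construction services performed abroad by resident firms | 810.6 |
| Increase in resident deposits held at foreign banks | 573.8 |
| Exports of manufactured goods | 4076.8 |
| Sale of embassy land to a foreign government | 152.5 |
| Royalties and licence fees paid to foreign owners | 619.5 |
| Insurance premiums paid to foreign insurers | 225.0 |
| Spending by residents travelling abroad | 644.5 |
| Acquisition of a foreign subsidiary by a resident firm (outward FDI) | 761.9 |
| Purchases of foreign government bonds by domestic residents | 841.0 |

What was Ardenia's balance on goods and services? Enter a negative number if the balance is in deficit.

Goods: -3118.6 + 4076.8 = 958.2
Services: -619.5 + 810.6 - 225.0 - 644.5 = -678.4
Trade balance = 958.2 + (-678.4) = 279.8
(Excluded from the trade balance — secondary income: contributions paid to international organisations 106.6; primary income: dividends paid to foreign shareholders of resident firms 360.9, reinvested earnings on direct investment abroad 385.5, interest received on holdings of foreign bonds 861.0, profits repatriated by foreign-owned firms operating domestically 1043.8; financial account: sale of domestic government bonds to non-residents 2002.5, domestic pension funds' purchases of foreign equities 817.8, increase in resident deposits held at foreign banks 573.8, acquisition of a foreign subsidiary by a resident firm (outward FDI) 761.9, purchases of foreign government bonds by domestic residents 841.0; capital account: sale of embassy land to a foreign government 152.5.)

279.8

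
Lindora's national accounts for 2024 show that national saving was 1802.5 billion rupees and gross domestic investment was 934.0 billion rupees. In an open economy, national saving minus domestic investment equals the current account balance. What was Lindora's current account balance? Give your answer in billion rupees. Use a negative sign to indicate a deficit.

S - I = CA (net lending to the rest of the world).
CA = S - I = 1802.5 - 934.0 = 868.5

868.5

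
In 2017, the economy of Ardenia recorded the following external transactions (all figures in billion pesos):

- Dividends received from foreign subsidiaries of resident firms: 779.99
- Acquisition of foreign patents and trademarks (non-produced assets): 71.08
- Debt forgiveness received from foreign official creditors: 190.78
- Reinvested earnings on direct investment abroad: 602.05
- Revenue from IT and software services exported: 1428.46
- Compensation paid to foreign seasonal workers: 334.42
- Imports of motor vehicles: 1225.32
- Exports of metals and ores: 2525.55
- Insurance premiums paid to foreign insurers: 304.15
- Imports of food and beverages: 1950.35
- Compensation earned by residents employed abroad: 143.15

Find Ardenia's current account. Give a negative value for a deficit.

Goods: -1225.32 - 1950.35 + 2525.55 = -650.12
Services: 1428.46 - 304.15 = 1124.31
Primary income: -334.42 + 602.05 + 779.99 + 143.15 = 1190.77
Current account = (-650.12) + 1124.31 + 1190.77 = 1664.96
(Excluded from the current account — capital account: acquisition of foreign patents and trademarks (non-produced assets) 71.08, debt forgiveness received from foreign official creditors 190.78.)

1664.96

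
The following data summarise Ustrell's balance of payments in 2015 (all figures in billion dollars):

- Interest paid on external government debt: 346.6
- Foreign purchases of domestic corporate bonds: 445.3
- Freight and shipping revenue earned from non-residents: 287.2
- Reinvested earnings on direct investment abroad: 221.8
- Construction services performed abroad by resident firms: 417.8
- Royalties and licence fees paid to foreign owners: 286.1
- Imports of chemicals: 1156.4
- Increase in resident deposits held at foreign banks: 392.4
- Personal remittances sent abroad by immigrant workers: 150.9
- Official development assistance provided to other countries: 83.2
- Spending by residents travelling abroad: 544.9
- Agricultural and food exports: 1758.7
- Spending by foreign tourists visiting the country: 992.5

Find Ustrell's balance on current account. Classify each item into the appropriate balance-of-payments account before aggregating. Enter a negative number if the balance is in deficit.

Goods: -1156.4 + 1758.7 = 602.3
Services: 287.2 + 992.5 - 286.1 + 417.8 - 544.9 = 866.5
Primary income: 221.8 - 346.6 = -124.8
Secondary income: -83.2 - 150.9 = -234.1
Current account = 602.3 + 866.5 + (-124.8) + (-234.1) = 1109.9
(Excluded from the current account — financial account: foreign purchases of domestic corporate bonds 445.3, increase in resident deposits held at foreign banks 392.4.)

1109.9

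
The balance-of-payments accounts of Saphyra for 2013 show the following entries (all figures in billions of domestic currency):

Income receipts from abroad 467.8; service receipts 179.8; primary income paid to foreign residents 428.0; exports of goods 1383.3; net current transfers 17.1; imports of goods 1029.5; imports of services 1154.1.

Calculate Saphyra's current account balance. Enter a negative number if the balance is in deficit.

-563.6

Goods balance = 1383.3 - 1029.5 = 353.8
Services balance = 179.8 - 1154.1 = -974.3
Trade balance (goods + services) = 353.8 + (-974.3) = -620.5
Net primary income = 467.8 - 428.0 = 39.8
Net secondary income = 17.1
Current account = -620.5 + 39.8 + 17.1 = -563.6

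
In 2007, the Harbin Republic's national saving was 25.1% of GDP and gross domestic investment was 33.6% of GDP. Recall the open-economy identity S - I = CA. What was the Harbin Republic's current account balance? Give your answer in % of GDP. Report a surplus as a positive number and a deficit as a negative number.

-8.5

CA = S - I = 25.1 - 33.6 = -8.5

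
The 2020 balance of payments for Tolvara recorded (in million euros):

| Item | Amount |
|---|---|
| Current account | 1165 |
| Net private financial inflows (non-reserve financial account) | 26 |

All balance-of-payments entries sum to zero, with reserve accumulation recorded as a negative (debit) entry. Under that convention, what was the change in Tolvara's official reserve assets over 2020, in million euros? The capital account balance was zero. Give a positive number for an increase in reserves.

1191

Official reserve transactions balance = -(1165 + 26) = -1191
An accumulation of reserves is recorded as a debit (negative entry), so the change in the stock of reserves is the negative of that balance.
Change in official reserves = -(-1191) = 1191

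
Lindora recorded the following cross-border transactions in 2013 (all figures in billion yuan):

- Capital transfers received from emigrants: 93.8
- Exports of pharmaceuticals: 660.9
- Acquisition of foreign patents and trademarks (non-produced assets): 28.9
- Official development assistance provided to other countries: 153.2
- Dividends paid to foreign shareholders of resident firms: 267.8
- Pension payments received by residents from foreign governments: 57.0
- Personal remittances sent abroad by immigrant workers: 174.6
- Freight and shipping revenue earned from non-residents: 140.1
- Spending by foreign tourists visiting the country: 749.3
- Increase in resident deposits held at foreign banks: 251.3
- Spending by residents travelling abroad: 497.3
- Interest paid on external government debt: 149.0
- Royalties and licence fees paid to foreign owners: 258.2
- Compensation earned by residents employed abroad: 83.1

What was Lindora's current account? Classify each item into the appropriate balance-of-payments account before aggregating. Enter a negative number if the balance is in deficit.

190.3

Goods: 660.9
Services: -497.3 + 140.1 + 749.3 - 258.2 = 133.9
Primary income: -267.8 - 149.0 + 83.1 = -333.7
Secondary income: -174.6 + 57.0 - 153.2 = -270.8
Current account = 660.9 + 133.9 + (-333.7) + (-270.8) = 190.3
(Excluded from the current account — capital account: capital transfers received from emigrants 93.8, acquisition of foreign patents and trademarks (non-produced assets) 28.9; financial account: increase in resident deposits held at foreign banks 251.3.)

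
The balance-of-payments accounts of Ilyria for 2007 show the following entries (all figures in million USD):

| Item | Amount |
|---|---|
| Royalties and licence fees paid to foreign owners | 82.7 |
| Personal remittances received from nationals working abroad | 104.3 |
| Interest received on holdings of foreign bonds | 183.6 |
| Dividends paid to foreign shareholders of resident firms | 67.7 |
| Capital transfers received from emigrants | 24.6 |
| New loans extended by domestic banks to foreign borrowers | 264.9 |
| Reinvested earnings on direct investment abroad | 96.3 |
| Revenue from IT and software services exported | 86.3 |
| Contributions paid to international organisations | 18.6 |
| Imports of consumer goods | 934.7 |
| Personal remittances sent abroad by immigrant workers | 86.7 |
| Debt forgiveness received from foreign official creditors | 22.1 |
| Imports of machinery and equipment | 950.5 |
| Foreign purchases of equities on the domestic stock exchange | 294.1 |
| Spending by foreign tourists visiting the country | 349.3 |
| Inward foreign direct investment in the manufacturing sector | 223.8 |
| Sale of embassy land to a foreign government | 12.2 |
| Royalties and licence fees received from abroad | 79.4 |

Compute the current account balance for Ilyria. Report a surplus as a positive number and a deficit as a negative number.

-1241.7

Goods: -950.5 - 934.7 = -1885.2
Services: 79.4 + 86.3 - 82.7 + 349.3 = 432.3
Primary income: -67.7 + 183.6 + 96.3 = 212.2
Secondary income: 104.3 - 18.6 - 86.7 = -1.0
Current account = (-1885.2) + 432.3 + 212.2 + (-1.0) = -1241.7
(Excluded from the current account — capital account: capital transfers received from emigrants 24.6, debt forgiveness received from foreign official creditors 22.1, sale of embassy land to a foreign government 12.2; financial account: new loans extended by domestic banks to foreign borrowers 264.9, foreign purchases of equities on the domestic stock exchange 294.1, inward foreign direct investment in the manufacturing sector 223.8.)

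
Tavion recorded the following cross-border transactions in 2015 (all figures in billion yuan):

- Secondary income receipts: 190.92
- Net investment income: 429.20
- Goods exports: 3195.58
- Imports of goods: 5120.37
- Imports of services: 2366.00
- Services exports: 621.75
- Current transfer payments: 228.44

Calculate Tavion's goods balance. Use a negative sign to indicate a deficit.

Goods balance = 3195.58 - 5120.37 = -1924.79

-1924.79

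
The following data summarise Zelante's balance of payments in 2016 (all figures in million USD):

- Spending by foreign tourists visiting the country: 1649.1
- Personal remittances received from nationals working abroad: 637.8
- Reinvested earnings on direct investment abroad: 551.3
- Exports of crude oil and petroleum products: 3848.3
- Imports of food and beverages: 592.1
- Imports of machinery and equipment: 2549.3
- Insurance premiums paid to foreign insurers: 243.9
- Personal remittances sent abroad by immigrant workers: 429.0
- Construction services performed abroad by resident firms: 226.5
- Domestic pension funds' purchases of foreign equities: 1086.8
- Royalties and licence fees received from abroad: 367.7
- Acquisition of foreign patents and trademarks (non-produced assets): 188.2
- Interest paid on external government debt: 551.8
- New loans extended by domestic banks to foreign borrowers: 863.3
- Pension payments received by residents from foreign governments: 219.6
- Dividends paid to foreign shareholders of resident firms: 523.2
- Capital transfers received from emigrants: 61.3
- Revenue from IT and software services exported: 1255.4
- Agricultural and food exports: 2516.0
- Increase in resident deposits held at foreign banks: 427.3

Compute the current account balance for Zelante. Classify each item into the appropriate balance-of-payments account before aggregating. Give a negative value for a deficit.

6382.4

Goods: -2549.3 + 2516.0 + 3848.3 - 592.1 = 3222.9
Services: 1649.1 + 226.5 + 367.7 - 243.9 + 1255.4 = 3254.8
Primary income: 551.3 - 551.8 - 523.2 = -523.7
Secondary income: 637.8 - 429.0 + 219.6 = 428.4
Current account = 3222.9 + 3254.8 + (-523.7) + 428.4 = 6382.4
(Excluded from the current account — financial account: domestic pension funds' purchases of foreign equities 1086.8, new loans extended by domestic banks to foreign borrowers 863.3, increase in resident deposits held at foreign banks 427.3; capital account: acquisition of foreign patents and trademarks (non-produced assets) 188.2, capital transfers received from emigrants 61.3.)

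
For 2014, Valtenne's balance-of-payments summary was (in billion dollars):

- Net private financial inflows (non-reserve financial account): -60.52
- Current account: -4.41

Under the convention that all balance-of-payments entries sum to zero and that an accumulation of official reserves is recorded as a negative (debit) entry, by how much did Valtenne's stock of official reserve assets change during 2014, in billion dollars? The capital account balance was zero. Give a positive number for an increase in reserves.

-64.93

Official reserve transactions balance = -((-4.41) + (-60.52)) = 64.93
An accumulation of reserves is recorded as a debit (negative entry), so the change in the stock of reserves is the negative of that balance.
Change in official reserves = -(64.93) = -64.93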